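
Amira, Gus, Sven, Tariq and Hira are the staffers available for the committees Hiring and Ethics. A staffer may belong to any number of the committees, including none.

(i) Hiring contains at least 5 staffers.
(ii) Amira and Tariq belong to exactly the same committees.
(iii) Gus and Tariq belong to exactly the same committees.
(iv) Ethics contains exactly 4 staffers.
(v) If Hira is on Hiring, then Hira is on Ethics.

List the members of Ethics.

Ethics = {Amira, Gus, Hira, Tariq}

(i): only 5 candidates remain for Hiring, so all are in.
(v): Hira ∈ Ethics.
Suppose Amira ∉ Ethics: no assignment then satisfies all the clues, so Amira ∈ Ethics.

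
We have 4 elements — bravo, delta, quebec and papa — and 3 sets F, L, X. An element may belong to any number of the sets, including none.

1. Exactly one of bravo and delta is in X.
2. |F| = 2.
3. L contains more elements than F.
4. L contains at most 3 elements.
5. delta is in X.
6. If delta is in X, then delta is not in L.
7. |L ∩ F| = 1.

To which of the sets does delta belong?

From (5): delta ∈ X.
(1) (exactly one): bravo ∉ X.
(6): delta ∉ L.
Suppose delta ∉ F: no assignment then satisfies all the clues, so delta ∈ F.

delta: F, X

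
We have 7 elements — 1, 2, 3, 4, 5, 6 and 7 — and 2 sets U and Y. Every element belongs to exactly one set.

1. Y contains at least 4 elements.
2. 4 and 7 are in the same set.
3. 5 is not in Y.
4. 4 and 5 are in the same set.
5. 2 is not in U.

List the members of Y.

From (3): 5 ∉ Y.
From (5): 2 ∉ U.
(4): 4 matches 5: 4 ∉ Y.
Only one set left: 2 ∈ Y.
Only one set left: 4 ∈ U.
Only one set left: 5 ∈ U.
(2): 7 matches 4: 7 ∈ U.
(1): only 4 candidates remain for Y, so all are in.

Y = {1, 2, 3, 6}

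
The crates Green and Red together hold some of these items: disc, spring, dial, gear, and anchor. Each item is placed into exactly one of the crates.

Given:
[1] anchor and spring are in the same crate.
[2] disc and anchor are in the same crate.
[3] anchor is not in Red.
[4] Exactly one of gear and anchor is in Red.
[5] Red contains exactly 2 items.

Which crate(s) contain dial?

dial: Red

From (3): anchor ∉ Red.
(1): spring matches anchor: spring ∉ Red.
(2): disc matches anchor: disc ∉ Red.
(4) (exactly one): gear ∈ Red.
(5): only 2 candidates remain for Red, so all are in.
Only one crate left: disc ∈ Green.
Only one crate left: spring ∈ Green.
Only one crate left: anchor ∈ Green.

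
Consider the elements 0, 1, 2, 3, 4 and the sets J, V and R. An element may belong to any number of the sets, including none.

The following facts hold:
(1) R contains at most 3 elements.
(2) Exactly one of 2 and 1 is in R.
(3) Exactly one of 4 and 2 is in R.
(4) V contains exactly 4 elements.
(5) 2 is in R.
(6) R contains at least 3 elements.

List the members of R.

R = {0, 2, 3}

From (5): 2 ∈ R.
(2) (exactly one): 1 ∉ R.
(3) (exactly one): 4 ∉ R.
(6): only 3 candidates remain for R, so all are in.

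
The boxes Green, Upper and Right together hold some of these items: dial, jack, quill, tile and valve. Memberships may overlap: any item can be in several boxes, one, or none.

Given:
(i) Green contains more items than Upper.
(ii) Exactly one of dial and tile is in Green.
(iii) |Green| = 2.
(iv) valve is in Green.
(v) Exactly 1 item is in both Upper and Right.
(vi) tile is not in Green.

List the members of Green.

From (iv): valve ∈ Green.
From (vi): tile ∉ Green.
(ii) (exactly one): dial ∈ Green.
(iii): Green already has 2, so the rest are out.

Green = {dial, valve}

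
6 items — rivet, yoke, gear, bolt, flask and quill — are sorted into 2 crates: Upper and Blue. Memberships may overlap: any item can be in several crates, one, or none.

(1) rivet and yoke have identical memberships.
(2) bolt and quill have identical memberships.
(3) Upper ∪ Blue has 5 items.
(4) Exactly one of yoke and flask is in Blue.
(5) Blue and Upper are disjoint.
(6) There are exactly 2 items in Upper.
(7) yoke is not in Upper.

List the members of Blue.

Blue = {gear, rivet, yoke}

From (7): yoke ∉ Upper.
(1): rivet matches yoke: rivet ∉ Upper.
Suppose rivet ∉ Blue: no assignment then satisfies all the clues, so rivet ∈ Blue.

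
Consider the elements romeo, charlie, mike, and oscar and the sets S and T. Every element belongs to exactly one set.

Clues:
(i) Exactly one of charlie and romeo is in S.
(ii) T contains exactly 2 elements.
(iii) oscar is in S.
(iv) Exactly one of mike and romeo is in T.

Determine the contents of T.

T = {charlie, mike}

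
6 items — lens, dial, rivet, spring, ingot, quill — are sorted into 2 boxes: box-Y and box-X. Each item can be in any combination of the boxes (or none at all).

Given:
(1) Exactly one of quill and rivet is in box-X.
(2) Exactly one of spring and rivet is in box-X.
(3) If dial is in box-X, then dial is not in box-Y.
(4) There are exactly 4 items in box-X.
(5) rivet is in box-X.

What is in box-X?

From (5): rivet ∈ box-X.
(1) (exactly one): quill ∉ box-X.
(2) (exactly one): spring ∉ box-X.
(4): only 4 candidates remain for box-X, so all are in.
(3): dial ∉ box-Y.

box-X = {dial, ingot, lens, rivet}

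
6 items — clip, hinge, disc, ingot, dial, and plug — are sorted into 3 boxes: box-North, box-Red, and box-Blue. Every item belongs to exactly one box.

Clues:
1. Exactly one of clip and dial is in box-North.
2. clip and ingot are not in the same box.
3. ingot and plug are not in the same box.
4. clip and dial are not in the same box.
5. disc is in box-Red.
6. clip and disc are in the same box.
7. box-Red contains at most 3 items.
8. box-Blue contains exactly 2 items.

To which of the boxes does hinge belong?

hinge: box-Blue

From (5): disc ∈ box-Red.
(6): clip matches disc: clip ∉ box-North.
(6): clip matches disc: clip ∈ box-Red.
(1) (exactly one): dial ∈ box-North.
(2): ingot ∉ box-Red.
Suppose hinge ∈ box-North: no assignment then satisfies all the clues, so hinge ∉ box-North.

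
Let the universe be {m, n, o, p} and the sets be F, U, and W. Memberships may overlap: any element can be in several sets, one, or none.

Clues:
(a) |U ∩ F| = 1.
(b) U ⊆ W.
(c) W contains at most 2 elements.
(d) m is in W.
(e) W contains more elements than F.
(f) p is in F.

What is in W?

W = {m, p}

From (d): m ∈ W.
From (f): p ∈ F.
Suppose n ∈ W: no assignment then satisfies all the clues, so n ∉ W.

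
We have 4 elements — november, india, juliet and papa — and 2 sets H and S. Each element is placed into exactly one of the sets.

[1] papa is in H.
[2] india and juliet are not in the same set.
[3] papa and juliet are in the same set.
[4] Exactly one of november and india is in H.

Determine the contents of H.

H = {juliet, november, papa}

From (1): papa ∈ H.
(3): juliet matches papa: juliet ∈ H.
(2): india ∉ H.
(4) (exactly one): november ∈ H.
Only one set left: india ∈ S.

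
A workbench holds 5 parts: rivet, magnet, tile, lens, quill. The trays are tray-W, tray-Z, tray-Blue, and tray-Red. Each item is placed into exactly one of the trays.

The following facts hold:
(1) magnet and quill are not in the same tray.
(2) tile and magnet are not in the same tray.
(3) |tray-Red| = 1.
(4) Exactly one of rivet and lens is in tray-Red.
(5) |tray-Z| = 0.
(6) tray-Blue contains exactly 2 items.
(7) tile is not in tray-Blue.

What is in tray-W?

tray-W = {quill, tile}

From (7): tile ∉ tray-Blue.
(5): tray-Z already has 0, so the rest are out.
Suppose rivet ∈ tray-W: no assignment then satisfies all the clues, so rivet ∉ tray-W.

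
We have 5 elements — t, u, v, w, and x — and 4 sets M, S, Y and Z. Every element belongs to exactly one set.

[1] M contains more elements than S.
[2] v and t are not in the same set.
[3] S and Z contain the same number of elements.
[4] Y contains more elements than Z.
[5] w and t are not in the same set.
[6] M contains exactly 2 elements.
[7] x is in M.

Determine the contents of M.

M = {t, x}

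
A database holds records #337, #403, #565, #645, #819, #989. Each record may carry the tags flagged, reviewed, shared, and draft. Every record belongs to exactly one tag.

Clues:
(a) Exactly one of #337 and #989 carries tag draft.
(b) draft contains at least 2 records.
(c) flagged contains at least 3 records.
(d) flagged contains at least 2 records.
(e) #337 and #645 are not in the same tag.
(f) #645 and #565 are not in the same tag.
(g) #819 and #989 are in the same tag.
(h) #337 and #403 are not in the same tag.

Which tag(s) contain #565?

#565: draft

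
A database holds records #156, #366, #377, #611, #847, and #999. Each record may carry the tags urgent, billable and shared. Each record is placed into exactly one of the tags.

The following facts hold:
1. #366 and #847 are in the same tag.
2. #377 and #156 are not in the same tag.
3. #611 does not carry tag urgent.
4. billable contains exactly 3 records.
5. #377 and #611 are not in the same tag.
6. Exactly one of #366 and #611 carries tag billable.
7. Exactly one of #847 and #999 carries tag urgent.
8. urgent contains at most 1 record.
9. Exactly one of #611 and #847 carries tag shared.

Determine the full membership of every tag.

urgent = {#999}; billable = {#366, #377, #847}; shared = {#156, #611}

From (3): #611 ∉ urgent.
Suppose #156 ∈ urgent: no assignment then satisfies all the clues, so #156 ∉ urgent.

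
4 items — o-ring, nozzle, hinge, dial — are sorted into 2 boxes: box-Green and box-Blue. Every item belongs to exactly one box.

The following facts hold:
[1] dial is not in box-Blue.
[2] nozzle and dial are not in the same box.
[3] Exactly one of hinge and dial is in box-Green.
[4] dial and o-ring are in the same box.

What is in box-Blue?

From (1): dial ∉ box-Blue.
(4): o-ring matches dial: o-ring ∉ box-Blue.
Only one box left: o-ring ∈ box-Green.
Only one box left: dial ∈ box-Green.
(2): nozzle ∉ box-Green.
(3) (exactly one): hinge ∉ box-Green.
Only one box left: nozzle ∈ box-Blue.
Only one box left: hinge ∈ box-Blue.

box-Blue = {hinge, nozzle}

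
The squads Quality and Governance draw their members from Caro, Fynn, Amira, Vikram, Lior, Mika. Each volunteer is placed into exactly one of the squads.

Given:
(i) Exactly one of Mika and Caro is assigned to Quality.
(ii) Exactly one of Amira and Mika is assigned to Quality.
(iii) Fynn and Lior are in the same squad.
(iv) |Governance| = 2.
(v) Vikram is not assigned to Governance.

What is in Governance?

Governance = {Amira, Caro}

From (v): Vikram ∉ Governance.
Only one squad left: Vikram ∈ Quality.
Suppose Caro ∉ Governance: no assignment then satisfies all the clues, so Caro ∈ Governance.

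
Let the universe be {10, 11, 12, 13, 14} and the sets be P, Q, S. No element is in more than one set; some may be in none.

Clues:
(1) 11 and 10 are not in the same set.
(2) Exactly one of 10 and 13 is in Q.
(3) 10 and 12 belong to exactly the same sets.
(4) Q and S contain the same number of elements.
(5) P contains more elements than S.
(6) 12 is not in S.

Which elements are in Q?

Q = {13}

From (6): 12 ∉ S.
(3): 10 matches 12: 10 ∉ S.
Suppose 10 ∈ Q: no assignment then satisfies all the clues, so 10 ∉ Q.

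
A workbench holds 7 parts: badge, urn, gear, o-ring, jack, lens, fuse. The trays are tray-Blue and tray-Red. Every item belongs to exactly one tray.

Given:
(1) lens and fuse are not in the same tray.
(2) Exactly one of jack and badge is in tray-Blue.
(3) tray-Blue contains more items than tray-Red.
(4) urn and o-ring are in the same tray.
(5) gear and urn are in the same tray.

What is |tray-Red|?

2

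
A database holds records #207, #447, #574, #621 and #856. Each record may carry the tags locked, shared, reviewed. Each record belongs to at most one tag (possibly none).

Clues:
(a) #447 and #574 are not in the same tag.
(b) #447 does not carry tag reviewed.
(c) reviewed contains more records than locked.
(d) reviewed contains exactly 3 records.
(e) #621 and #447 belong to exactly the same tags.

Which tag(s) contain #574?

From (b): #447 ∉ reviewed.
(e): #621 matches #447: #621 ∉ reviewed.
(d): only 3 candidates remain for reviewed, so all are in.

#574: reviewed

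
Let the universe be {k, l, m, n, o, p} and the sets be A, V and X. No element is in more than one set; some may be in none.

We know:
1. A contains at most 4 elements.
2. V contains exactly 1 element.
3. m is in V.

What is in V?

V = {m}

From (3): m ∈ V.
(2): V already has 1, so the rest are out.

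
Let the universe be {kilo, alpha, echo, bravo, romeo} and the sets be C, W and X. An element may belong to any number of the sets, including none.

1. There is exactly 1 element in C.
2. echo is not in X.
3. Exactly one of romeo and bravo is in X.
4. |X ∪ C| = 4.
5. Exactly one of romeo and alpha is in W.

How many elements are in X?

From (2): echo ∉ X.
Suppose kilo ∈ C: no assignment then satisfies all the clues, so kilo ∉ C.

3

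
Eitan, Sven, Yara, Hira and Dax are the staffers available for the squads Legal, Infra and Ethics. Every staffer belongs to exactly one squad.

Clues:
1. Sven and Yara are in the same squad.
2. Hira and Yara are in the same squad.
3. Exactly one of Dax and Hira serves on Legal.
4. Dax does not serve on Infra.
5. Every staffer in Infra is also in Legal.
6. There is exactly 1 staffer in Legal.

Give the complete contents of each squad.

Legal = {Dax}; Infra = {}; Ethics = {Eitan, Hira, Sven, Yara}

From (4): Dax ∉ Infra.
Suppose Eitan ∈ Legal: no assignment then satisfies all the clues, so Eitan ∉ Legal.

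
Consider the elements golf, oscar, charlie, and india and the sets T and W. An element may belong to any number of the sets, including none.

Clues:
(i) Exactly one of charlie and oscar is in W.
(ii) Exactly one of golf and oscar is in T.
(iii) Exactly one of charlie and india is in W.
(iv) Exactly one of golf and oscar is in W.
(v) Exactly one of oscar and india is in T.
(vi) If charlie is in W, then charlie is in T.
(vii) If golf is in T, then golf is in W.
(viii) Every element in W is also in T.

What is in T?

T = {charlie, golf, india}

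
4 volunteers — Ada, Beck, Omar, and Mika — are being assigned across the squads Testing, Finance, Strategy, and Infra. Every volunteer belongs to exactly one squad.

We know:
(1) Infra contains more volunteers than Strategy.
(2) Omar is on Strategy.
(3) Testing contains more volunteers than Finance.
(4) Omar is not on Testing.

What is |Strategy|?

From (2): Omar ∈ Strategy.
Suppose Ada ∈ Finance: no assignment then satisfies all the clues, so Ada ∉ Finance.

1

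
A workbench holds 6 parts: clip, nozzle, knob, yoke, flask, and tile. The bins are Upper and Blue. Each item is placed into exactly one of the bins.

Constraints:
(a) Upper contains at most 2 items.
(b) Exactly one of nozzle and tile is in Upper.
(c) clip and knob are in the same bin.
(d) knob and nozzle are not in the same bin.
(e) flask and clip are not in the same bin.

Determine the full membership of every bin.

Upper = {flask, nozzle}; Blue = {clip, knob, tile, yoke}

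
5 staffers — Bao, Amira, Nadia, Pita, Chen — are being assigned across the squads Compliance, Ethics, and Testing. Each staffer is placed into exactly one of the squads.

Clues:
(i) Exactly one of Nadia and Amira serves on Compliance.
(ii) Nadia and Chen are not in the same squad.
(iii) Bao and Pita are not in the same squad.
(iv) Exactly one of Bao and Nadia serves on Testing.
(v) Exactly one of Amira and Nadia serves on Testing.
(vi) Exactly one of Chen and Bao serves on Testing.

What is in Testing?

Testing = {Amira, Bao}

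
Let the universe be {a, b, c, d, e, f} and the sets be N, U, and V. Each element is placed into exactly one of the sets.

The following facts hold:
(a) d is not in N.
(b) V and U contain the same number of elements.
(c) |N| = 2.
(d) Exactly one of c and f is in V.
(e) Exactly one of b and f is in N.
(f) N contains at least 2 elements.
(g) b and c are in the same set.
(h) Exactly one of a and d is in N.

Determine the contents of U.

U = {d, e}

From (a): d ∉ N.
(h) (exactly one): a ∈ N.
Suppose b ∈ U: no assignment then satisfies all the clues, so b ∉ U.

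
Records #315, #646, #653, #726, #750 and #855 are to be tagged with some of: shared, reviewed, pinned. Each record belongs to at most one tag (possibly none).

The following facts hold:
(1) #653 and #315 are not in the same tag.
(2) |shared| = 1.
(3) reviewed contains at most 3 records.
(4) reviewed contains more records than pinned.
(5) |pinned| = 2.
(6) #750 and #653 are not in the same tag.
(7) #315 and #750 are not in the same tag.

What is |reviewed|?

3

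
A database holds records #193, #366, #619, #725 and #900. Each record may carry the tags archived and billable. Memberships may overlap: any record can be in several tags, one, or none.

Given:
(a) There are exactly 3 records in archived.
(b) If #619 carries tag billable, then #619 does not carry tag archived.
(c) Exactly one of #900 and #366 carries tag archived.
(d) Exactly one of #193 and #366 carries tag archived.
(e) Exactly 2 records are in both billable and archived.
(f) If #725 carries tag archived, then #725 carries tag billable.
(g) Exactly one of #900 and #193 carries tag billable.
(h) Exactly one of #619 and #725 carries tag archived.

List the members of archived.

archived = {#193, #725, #900}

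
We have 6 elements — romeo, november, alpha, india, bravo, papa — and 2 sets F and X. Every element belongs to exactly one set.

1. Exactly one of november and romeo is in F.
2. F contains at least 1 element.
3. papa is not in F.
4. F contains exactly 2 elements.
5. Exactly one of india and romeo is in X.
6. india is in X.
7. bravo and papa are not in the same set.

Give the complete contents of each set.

F = {bravo, romeo}; X = {alpha, india, november, papa}

From (3): papa ∉ F.
From (6): india ∈ X.
(5) (exactly one): romeo ∉ X.
Only one set left: romeo ∈ F.
Only one set left: papa ∈ X.
(1) (exactly one): november ∉ F.
(7): bravo ∉ X.
Only one set left: november ∈ X.
Only one set left: bravo ∈ F.
(4): F already has 2, so the rest are out.
Only one set left: alpha ∈ X.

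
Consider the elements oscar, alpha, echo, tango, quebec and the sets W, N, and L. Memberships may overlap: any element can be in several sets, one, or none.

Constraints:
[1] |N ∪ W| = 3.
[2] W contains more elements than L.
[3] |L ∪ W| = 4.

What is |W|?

3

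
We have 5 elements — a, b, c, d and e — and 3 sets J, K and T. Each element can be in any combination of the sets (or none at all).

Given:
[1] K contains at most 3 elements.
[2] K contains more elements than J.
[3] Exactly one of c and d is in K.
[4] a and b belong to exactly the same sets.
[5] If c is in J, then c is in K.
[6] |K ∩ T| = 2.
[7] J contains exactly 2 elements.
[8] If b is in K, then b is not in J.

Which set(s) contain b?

b: K, T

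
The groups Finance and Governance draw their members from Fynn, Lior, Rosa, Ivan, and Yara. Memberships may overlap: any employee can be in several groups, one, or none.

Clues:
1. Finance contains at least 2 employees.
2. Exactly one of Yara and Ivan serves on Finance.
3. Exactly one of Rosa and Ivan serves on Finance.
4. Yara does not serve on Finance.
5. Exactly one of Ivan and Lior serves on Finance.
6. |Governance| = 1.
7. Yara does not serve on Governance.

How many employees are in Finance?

From (4): Yara ∉ Finance.
From (7): Yara ∉ Governance.
(2) (exactly one): Ivan ∈ Finance.
(3) (exactly one): Rosa ∉ Finance.
(5) (exactly one): Lior ∉ Finance.
(1): only 2 candidates remain for Finance, so all are in.

2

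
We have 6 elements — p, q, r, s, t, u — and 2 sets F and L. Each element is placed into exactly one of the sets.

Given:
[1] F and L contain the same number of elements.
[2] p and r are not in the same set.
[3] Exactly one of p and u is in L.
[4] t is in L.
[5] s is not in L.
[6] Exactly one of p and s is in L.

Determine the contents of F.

F = {r, s, u}

From (4): t ∈ L.
From (5): s ∉ L.
(6) (exactly one): p ∈ L.
Only one set left: s ∈ F.
(2): r ∉ L.
(3) (exactly one): u ∉ L.
Only one set left: r ∈ F.
Only one set left: u ∈ F.
Suppose q ∈ F: no assignment then satisfies all the clues, so q ∉ F.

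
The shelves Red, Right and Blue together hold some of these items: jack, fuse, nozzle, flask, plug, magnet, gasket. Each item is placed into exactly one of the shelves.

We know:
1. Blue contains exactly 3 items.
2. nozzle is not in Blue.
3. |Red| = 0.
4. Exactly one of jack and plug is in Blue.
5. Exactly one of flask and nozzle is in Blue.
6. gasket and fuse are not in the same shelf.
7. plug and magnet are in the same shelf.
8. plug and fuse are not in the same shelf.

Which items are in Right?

Right = {gasket, magnet, nozzle, plug}

From (2): nozzle ∉ Blue.
(3): Red already has 0, so the rest are out.
(5) (exactly one): flask ∈ Blue.
Only one shelf left: nozzle ∈ Right.
Suppose jack ∈ Right: no assignment then satisfies all the clues, so jack ∉ Right.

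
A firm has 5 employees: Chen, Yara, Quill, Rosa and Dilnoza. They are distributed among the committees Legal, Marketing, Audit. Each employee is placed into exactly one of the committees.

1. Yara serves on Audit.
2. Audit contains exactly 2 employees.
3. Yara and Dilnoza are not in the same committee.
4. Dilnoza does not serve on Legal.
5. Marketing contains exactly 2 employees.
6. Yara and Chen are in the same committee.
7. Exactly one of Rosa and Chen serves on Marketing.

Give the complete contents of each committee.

From (1): Yara ∈ Audit.
From (4): Dilnoza ∉ Legal.
(3): Dilnoza ∉ Audit.
(6): Chen matches Yara: Chen ∉ Legal.
(6): Chen matches Yara: Chen ∉ Marketing.
(6): Chen matches Yara: Chen ∈ Audit.
(7) (exactly one): Rosa ∈ Marketing.
Only one committee left: Dilnoza ∈ Marketing.
(2): Audit already has 2, so the rest are out.
(5): Marketing already has 2, so the rest are out.
Only one committee left: Quill ∈ Legal.

Legal = {Quill}; Marketing = {Dilnoza, Rosa}; Audit = {Chen, Yara}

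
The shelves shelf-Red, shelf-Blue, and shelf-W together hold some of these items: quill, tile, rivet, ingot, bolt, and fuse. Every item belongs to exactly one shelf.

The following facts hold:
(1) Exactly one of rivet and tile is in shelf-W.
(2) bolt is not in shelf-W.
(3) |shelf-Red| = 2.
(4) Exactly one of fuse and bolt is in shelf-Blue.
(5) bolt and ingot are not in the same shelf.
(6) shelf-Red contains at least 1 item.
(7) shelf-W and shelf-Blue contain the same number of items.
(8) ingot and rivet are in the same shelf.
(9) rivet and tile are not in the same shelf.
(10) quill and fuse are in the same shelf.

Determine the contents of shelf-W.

shelf-W = {ingot, rivet}

From (2): bolt ∉ shelf-W.
Suppose quill ∈ shelf-W: no assignment then satisfies all the clues, so quill ∉ shelf-W.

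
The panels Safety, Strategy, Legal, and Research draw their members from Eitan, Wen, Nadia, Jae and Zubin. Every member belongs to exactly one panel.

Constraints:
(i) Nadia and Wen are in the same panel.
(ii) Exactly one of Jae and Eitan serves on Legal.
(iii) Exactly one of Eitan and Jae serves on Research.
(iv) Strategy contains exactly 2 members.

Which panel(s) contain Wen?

Wen: Strategy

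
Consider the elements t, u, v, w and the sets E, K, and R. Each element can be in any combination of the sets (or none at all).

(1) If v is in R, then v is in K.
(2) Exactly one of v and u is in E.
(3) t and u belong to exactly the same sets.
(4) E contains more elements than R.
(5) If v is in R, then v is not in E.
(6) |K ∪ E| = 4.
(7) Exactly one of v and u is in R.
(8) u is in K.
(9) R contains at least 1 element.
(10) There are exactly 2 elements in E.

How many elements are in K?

4

From (8): u ∈ K.
(3): t matches u: t ∈ K.
Suppose t ∉ E: no assignment then satisfies all the clues, so t ∈ E.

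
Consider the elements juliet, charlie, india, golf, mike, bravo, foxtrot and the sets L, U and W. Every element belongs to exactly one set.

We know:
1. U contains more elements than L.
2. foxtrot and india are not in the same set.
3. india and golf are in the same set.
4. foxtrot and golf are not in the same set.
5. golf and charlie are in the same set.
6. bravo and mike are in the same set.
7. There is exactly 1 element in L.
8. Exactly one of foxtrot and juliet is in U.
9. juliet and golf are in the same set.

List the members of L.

L = {foxtrot}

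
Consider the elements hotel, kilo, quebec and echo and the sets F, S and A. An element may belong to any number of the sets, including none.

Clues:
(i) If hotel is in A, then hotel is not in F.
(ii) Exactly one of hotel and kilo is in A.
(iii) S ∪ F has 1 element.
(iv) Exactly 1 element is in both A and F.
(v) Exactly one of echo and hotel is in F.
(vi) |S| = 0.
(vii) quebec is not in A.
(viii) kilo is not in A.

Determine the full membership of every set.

From (vii): quebec ∉ A.
From (viii): kilo ∉ A.
(ii) (exactly one): hotel ∈ A.
(vi): S already has 0, so the rest are out.
(i): hotel ∉ F.
(v) (exactly one): echo ∈ F.
Suppose kilo ∈ F: no assignment then satisfies all the clues, so kilo ∉ F.

F = {echo}; S = {}; A = {echo, hotel}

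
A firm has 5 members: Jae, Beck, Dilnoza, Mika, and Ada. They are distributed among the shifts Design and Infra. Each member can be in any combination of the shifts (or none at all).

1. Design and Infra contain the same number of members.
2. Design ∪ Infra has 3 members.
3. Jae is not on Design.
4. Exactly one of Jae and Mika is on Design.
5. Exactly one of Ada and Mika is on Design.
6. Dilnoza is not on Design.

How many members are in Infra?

2

From (3): Jae ∉ Design.
From (6): Dilnoza ∉ Design.
(4) (exactly one): Mika ∈ Design.
(5) (exactly one): Ada ∉ Design.
Suppose Beck ∉ Design: no assignment then satisfies all the clues, so Beck ∈ Design.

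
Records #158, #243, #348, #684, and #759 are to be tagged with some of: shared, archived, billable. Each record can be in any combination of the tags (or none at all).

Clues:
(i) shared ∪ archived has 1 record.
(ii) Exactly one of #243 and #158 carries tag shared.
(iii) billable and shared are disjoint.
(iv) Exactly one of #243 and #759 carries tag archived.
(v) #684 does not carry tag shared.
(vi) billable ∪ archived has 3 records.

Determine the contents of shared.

shared = {#243}

From (v): #684 ∉ shared.
Suppose #158 ∈ shared: no assignment then satisfies all the clues, so #158 ∉ shared.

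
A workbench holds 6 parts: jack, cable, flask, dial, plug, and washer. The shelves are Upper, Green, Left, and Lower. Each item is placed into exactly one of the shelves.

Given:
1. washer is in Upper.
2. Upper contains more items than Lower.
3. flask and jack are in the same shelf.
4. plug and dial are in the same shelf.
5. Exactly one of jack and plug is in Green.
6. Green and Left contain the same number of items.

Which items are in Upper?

Upper = {cable, washer}

From (1): washer ∈ Upper.
Suppose jack ∈ Upper: no assignment then satisfies all the clues, so jack ∉ Upper.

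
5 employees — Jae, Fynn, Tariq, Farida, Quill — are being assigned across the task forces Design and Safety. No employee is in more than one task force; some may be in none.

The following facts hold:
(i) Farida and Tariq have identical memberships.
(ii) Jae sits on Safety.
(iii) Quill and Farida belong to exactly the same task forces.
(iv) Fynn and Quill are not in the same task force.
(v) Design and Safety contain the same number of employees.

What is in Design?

Design = {Fynn}

From (ii): Jae ∈ Safety.
Suppose Fynn ∉ Design: no assignment then satisfies all the clues, so Fynn ∈ Design.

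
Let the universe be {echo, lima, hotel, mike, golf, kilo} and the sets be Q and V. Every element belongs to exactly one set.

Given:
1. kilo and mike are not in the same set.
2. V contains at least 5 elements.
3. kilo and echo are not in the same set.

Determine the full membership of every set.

Q = {kilo}; V = {echo, golf, hotel, lima, mike}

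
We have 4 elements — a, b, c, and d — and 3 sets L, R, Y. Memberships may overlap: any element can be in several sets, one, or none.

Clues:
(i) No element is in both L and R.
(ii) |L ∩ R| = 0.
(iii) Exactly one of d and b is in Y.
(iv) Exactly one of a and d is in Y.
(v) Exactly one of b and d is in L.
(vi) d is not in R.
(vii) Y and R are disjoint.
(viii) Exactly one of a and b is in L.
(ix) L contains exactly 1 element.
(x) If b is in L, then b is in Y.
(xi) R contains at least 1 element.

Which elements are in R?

From (vi): d ∉ R.
Suppose a ∈ R: no assignment then satisfies all the clues, so a ∉ R.

R = {c}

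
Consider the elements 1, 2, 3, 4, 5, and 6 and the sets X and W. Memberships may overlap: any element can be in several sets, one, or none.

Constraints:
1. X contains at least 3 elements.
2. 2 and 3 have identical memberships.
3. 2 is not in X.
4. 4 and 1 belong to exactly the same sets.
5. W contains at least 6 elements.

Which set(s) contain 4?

From (3): 2 ∉ X.
(2): 3 matches 2: 3 ∉ X.
(5): only 6 candidates remain for W, so all are in.
Suppose 4 ∉ X: no assignment then satisfies all the clues, so 4 ∈ X.

4: W, X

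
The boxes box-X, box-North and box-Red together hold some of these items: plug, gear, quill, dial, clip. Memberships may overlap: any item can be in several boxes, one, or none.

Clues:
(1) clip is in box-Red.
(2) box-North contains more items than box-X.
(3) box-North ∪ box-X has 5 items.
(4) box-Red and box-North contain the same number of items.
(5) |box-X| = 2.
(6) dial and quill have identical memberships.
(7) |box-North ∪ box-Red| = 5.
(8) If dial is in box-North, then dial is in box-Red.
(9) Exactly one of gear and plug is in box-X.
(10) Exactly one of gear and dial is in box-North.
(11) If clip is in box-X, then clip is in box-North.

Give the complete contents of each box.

box-X = {clip, gear}; box-North = {clip, dial, plug, quill}; box-Red = {clip, dial, gear, quill}

From (1): clip ∈ box-Red.
Suppose plug ∈ box-X: no assignment then satisfies all the clues, so plug ∉ box-X.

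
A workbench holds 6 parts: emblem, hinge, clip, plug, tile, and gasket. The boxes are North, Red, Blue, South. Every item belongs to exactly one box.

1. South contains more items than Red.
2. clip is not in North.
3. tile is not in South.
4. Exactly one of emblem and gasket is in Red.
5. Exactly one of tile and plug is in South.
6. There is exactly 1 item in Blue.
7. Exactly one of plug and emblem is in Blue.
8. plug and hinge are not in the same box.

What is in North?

North = {hinge, tile}

From (2): clip ∉ North.
From (3): tile ∉ South.
(5) (exactly one): plug ∈ South.
(7) (exactly one): emblem ∈ Blue.
(8): hinge ∉ South.
(4) (exactly one): gasket ∈ Red.
(6): Blue already has 1, so the rest are out.
Suppose hinge ∉ North: no assignment then satisfies all the clues, so hinge ∈ North.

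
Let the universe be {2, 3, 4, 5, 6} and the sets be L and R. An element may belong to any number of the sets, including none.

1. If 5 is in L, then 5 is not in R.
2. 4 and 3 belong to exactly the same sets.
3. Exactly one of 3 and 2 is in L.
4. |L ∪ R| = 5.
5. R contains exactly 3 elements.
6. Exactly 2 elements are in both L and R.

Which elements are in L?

L = {3, 4, 5, 6}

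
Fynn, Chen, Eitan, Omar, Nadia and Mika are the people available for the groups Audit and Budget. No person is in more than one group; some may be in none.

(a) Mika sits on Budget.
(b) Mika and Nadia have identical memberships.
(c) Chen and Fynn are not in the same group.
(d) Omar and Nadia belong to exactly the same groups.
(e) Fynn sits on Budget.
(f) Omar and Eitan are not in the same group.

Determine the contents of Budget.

From (a): Mika ∈ Budget.
From (e): Fynn ∈ Budget.
(b): Nadia matches Mika: Nadia ∉ Audit.
(b): Nadia matches Mika: Nadia ∈ Budget.
(c): Chen ∉ Budget.
(d): Omar matches Nadia: Omar ∉ Audit.
(d): Omar matches Nadia: Omar ∈ Budget.
(f): Eitan ∉ Budget.

Budget = {Fynn, Mika, Nadia, Omar}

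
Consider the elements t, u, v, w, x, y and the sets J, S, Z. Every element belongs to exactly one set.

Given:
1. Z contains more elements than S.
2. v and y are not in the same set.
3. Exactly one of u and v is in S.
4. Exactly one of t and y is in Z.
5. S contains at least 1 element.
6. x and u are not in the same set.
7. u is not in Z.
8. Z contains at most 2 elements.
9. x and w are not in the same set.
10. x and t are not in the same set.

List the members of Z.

From (7): u ∉ Z.
Suppose t ∈ Z: no assignment then satisfies all the clues, so t ∉ Z.

Z = {x, y}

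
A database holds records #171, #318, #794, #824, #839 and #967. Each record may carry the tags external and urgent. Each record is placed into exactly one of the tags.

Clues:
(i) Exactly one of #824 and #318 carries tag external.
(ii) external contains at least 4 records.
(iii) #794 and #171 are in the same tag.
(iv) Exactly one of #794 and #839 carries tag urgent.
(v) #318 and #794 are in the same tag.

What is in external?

external = {#171, #318, #794, #967}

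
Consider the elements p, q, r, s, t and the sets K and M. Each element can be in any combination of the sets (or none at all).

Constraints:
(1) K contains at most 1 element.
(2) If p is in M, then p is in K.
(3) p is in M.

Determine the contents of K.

K = {p}

From (3): p ∈ M.
(2): p ∈ K.
(1): K already has 1, so the rest are out.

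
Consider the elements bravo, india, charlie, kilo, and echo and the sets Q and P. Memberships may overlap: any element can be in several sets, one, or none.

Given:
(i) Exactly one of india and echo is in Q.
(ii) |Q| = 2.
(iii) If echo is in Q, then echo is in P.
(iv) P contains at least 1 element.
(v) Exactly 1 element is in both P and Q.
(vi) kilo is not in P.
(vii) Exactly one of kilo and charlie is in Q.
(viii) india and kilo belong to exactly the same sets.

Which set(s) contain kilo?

kilo: none

From (vi): kilo ∉ P.
(viii): india matches kilo: india ∉ P.
Suppose kilo ∈ Q: no assignment then satisfies all the clues, so kilo ∉ Q.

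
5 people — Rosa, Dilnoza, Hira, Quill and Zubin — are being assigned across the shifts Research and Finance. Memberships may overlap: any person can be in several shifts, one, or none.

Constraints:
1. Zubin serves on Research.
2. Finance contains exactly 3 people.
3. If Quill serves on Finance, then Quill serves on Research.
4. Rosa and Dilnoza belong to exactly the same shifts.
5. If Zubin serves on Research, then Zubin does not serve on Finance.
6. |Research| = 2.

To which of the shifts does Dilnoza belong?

Dilnoza: Finance

From (1): Zubin ∈ Research.
(5): Zubin ∉ Finance.
Suppose Dilnoza ∈ Research: no assignment then satisfies all the clues, so Dilnoza ∉ Research.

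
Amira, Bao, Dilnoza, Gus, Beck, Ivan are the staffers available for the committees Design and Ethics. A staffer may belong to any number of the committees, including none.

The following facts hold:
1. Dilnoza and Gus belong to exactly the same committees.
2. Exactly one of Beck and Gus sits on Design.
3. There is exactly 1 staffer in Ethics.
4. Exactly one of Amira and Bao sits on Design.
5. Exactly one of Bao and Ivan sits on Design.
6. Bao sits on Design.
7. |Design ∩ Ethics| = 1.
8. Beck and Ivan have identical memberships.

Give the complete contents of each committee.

Design = {Bao, Dilnoza, Gus}; Ethics = {Bao}

From (6): Bao ∈ Design.
(4) (exactly one): Amira ∉ Design.
(5) (exactly one): Ivan ∉ Design.
(8): Beck matches Ivan: Beck ∉ Design.
(2) (exactly one): Gus ∈ Design.
(1): Dilnoza matches Gus: Dilnoza ∈ Design.
Suppose Amira ∈ Ethics: no assignment then satisfies all the clues, so Amira ∉ Ethics.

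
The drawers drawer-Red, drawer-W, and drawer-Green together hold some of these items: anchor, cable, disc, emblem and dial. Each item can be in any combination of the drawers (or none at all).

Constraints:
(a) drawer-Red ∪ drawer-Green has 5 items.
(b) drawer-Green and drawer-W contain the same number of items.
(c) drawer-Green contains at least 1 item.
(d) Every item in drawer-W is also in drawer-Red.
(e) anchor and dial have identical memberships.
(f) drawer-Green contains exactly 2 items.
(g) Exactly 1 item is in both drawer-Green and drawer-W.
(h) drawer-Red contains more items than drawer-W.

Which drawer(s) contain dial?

dial: drawer-Red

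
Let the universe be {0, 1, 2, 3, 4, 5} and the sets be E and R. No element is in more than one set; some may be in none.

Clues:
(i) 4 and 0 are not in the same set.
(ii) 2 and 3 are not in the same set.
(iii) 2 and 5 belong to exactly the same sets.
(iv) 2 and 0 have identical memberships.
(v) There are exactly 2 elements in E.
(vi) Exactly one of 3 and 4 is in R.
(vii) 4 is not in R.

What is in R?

R = {3}

From (vii): 4 ∉ R.
(vi) (exactly one): 3 ∈ R.
(ii): 2 ∉ R.
(iii): 5 matches 2: 5 ∉ R.
(iv): 0 matches 2: 0 ∉ R.
Suppose 1 ∈ R: no assignment then satisfies all the clues, so 1 ∉ R.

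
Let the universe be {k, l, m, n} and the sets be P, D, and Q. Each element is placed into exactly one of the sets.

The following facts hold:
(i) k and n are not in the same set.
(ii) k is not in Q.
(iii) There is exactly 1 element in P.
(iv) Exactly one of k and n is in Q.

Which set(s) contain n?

n: Q

From (ii): k ∉ Q.
(iv) (exactly one): n ∈ Q.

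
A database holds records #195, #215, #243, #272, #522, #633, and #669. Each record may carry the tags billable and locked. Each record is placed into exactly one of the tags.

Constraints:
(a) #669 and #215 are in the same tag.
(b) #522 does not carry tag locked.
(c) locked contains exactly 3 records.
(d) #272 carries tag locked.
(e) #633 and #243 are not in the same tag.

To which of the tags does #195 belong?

#195: locked

From (b): #522 ∉ locked.
From (d): #272 ∈ locked.
Only one tag left: #522 ∈ billable.
Suppose #195 ∈ billable: no assignment then satisfies all the clues, so #195 ∉ billable.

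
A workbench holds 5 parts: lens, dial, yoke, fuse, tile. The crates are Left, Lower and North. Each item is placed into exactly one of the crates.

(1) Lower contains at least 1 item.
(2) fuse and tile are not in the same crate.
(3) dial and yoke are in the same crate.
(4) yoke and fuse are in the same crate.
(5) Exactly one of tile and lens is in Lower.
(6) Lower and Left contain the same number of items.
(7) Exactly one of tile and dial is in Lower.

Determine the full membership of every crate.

Left = {lens}; Lower = {tile}; North = {dial, fuse, yoke}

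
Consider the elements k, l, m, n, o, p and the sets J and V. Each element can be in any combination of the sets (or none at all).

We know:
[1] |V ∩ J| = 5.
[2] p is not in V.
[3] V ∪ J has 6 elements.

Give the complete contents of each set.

J = {k, l, m, n, o, p}; V = {k, l, m, n, o}

From (2): p ∉ V.
Suppose k ∉ J: no assignment then satisfies all the clues, so k ∈ J.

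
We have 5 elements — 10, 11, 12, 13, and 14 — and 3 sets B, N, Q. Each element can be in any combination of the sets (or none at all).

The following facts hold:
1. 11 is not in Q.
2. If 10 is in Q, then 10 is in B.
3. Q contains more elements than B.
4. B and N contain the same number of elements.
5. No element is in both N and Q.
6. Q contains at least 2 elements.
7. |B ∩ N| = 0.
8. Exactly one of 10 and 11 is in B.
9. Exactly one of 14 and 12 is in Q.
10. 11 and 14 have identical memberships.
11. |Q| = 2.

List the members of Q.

From (1): 11 ∉ Q.
(10): 14 matches 11: 14 ∉ Q.
(9) (exactly one): 12 ∈ Q.
(5) (disjoint): 12 ∉ N.
Suppose 10 ∉ Q: no assignment then satisfies all the clues, so 10 ∈ Q.

Q = {10, 12}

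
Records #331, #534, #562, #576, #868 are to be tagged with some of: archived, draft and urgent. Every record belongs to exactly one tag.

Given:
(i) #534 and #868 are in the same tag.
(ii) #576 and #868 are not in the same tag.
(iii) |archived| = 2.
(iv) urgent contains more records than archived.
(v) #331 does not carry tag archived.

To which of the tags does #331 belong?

#331: urgent

From (v): #331 ∉ archived.
Suppose #331 ∈ draft: no assignment then satisfies all the clues, so #331 ∉ draft.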